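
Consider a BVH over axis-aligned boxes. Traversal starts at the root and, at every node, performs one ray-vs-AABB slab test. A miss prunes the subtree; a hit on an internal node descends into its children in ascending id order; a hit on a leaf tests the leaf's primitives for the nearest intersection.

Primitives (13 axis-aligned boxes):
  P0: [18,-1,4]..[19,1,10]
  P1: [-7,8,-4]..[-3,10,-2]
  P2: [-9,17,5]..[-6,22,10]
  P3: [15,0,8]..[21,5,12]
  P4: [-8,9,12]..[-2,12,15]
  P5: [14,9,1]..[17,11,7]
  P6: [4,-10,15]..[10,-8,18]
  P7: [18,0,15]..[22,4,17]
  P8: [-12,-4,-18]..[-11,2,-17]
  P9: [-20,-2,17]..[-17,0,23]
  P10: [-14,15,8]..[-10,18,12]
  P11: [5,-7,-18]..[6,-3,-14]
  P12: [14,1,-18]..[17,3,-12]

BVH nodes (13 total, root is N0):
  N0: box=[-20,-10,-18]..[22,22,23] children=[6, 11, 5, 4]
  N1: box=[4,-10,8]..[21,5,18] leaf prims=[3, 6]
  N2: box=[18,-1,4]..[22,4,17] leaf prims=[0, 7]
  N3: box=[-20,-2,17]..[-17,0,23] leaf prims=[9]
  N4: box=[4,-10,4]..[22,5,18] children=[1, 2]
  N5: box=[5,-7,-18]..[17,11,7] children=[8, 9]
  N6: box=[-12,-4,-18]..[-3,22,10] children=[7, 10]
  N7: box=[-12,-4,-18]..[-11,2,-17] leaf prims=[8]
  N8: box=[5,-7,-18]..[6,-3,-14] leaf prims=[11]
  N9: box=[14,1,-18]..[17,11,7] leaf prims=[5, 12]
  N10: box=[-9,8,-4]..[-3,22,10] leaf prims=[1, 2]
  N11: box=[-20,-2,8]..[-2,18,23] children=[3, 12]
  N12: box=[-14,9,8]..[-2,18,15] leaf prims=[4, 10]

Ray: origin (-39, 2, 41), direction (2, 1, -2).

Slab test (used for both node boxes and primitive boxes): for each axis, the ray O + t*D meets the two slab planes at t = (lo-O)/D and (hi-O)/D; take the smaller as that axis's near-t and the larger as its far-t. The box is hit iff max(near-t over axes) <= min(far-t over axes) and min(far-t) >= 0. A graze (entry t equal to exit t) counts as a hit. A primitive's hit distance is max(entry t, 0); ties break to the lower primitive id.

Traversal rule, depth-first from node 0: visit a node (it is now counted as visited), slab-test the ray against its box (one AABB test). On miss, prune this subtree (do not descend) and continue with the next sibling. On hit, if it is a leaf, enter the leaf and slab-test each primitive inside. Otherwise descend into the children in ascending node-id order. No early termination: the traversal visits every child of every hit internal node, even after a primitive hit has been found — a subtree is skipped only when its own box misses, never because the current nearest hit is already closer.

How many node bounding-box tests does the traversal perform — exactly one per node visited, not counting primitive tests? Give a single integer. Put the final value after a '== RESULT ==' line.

Walk:
N0 x:[19/2,61/2] y:[-12,20] z:[9,59/2] -> hit [19/2,20], descend [4, 5, 6, 11]
  N4 x:[43/2,61/2] y:[-12,3] z:[23/2,37/2] -> miss, prune
  N5 x:[22,28] y:[-9,9] z:[17,59/2] -> miss, prune
  N6 x:[27/2,18] y:[-6,20] z:[31/2,59/2] -> hit [31/2,18], descend [7, 10]
    N7 x:[27/2,14] y:[-6,0] z:[29,59/2] -> miss, prune
    N10 x:[15,18] y:[6,20] z:[31/2,45/2] -> hit [31/2,18] leaf, test {P1(miss), P2@t=31/2}
  N11 x:[19/2,37/2] y:[-4,16] z:[9,33/2] -> hit [19/2,16], descend [3, 12]
    N3 x:[19/2,11] y:[-4,-2] z:[9,12] -> miss, prune
    N12 x:[25/2,37/2] y:[7,16] z:[13,33/2] -> hit [13,16] leaf, test {P4(miss), P10@t=29/2}

9 AABB tests over nodes [0, 4, 5, 6, 7, 10, 11, 3, 12]; 2 leaves entered; closest P10.

== RESULT ==
9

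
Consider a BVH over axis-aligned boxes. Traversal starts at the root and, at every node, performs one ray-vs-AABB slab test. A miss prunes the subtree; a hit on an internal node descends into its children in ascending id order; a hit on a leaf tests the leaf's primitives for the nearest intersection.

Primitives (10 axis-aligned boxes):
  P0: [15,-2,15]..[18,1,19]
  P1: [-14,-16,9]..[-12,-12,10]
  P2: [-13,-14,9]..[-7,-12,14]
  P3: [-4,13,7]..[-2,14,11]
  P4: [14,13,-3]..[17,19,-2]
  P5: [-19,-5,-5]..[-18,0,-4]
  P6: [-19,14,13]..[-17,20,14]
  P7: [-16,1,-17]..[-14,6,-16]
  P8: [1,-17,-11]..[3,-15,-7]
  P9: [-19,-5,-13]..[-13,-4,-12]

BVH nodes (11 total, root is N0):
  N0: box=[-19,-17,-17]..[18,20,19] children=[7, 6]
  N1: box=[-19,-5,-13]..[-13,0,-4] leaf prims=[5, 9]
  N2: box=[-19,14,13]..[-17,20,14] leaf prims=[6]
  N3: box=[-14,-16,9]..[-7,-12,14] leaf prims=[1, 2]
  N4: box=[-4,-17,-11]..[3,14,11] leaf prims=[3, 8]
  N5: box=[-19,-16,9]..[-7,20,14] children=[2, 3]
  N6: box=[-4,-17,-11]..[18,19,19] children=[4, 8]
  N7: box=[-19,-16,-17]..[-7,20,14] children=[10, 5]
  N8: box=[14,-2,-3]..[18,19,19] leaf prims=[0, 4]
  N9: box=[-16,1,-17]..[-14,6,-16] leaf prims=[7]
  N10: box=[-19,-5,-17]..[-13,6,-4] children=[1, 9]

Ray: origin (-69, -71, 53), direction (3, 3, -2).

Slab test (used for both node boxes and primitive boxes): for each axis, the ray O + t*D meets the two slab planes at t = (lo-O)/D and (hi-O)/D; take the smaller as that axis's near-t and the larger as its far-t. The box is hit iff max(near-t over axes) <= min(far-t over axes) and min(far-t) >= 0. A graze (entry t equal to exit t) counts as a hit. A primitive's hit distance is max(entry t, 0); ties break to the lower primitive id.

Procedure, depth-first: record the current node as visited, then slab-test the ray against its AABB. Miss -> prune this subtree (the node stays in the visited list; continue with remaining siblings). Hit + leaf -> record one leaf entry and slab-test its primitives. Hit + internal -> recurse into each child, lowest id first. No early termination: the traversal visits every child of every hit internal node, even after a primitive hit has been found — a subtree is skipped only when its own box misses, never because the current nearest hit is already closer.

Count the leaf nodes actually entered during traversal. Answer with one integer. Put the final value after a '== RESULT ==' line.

Traverse from the root:
N0 x:[50/3,29] y:[18,91/3] z:[17,35] -> hit [18,29], descend [6, 7]
  N6 x:[65/3,29] y:[18,30] z:[17,32] -> hit [65/3,29], descend [4, 8]
    N4 x:[65/3,24] y:[18,85/3] z:[21,32] -> hit [65/3,24] leaf, test {P3(miss), P8(miss)}
    N8 x:[83/3,29] y:[23,30] z:[17,28] -> hit [83/3,28] leaf, test {P0(miss), P4@t=28}
  N7 x:[50/3,62/3] y:[55/3,91/3] z:[39/2,35] -> hit [39/2,62/3], descend [5, 10]
    N5 x:[50/3,62/3] y:[55/3,91/3] z:[39/2,22] -> hit [39/2,62/3], descend [2, 3]
      N2 x:[50/3,52/3] y:[85/3,91/3] z:[39/2,20] -> miss, prune
      N3 x:[55/3,62/3] y:[55/3,59/3] z:[39/2,22] -> hit [39/2,59/3] leaf, test {P1(miss), P2@t=39/2}
    N10 x:[50/3,56/3] y:[22,77/3] z:[57/2,35] -> miss, prune

order=[0, 6, 4, 8, 7, 5, 2, 3, 10]  |boxes|=9  |leaves|=3  hit=P2

== RESULT ==
3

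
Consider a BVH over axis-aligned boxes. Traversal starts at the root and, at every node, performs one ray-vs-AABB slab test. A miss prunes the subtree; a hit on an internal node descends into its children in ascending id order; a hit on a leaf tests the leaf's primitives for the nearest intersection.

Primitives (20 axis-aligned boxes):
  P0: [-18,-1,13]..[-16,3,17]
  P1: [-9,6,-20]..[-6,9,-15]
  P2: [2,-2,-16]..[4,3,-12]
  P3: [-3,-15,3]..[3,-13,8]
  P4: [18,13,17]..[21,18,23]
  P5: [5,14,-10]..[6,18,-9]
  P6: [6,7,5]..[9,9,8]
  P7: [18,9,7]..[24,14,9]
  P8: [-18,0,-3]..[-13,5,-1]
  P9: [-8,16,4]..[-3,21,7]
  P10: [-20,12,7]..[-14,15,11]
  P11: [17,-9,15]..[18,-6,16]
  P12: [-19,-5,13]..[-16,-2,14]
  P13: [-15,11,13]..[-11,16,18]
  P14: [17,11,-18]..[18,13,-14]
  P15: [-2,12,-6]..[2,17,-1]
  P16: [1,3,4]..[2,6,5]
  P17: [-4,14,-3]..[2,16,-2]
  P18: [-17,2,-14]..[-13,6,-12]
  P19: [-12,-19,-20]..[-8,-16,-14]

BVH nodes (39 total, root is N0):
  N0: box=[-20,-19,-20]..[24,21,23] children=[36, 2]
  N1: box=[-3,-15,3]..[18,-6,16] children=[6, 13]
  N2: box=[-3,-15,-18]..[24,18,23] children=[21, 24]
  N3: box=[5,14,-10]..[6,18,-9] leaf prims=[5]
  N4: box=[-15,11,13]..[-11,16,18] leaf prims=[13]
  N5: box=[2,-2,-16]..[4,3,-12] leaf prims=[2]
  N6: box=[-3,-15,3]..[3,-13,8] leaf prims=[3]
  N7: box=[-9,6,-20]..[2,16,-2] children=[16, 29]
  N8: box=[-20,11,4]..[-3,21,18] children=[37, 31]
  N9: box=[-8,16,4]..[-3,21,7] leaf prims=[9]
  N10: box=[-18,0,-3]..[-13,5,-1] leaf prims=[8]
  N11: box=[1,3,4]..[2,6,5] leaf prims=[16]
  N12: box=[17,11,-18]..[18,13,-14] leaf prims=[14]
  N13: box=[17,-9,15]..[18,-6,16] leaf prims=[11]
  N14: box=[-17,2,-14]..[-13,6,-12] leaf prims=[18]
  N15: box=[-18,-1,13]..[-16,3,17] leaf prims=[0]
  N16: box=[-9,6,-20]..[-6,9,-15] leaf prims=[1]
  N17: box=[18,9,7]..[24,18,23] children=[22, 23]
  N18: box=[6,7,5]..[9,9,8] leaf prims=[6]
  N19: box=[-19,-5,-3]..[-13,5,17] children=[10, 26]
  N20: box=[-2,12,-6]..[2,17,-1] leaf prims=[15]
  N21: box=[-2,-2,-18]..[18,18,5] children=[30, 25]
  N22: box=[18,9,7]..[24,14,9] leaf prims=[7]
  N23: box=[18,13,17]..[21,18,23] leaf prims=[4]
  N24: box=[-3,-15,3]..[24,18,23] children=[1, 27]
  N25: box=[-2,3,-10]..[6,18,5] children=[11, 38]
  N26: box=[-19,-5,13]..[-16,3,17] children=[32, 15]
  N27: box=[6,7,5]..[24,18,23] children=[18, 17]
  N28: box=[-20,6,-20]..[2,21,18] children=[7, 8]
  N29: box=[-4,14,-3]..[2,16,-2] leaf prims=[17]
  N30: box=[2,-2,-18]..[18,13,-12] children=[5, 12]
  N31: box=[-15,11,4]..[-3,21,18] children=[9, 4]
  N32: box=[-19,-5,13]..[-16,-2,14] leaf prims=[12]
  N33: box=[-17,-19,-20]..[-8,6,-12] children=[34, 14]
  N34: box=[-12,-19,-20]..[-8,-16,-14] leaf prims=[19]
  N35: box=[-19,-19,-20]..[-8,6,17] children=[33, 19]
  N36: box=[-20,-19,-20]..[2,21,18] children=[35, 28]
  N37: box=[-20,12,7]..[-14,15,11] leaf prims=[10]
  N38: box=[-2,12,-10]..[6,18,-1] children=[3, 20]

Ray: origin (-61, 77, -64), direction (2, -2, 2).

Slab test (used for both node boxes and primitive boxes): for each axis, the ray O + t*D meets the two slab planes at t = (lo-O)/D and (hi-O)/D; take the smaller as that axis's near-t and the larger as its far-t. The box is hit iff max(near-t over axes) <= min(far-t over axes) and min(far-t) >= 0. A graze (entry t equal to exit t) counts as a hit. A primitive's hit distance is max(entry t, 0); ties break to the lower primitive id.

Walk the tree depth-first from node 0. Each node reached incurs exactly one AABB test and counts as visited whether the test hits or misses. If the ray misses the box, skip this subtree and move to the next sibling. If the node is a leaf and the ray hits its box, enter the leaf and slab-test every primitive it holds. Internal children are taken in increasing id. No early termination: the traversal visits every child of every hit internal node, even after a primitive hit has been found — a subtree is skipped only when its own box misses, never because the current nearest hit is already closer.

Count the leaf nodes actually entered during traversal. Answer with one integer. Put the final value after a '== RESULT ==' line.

Walk:
N0 x:[41/2,85/2] y:[28,48] z:[22,87/2] -> hit [28,85/2], descend [2, 36]
  N2 x:[29,85/2] y:[59/2,46] z:[23,87/2] -> hit [59/2,85/2], descend [21, 24]
    N21 x:[59/2,79/2] y:[59/2,79/2] z:[23,69/2] -> hit [59/2,69/2], descend [25, 30]
      N25 x:[59/2,67/2] y:[59/2,37] z:[27,69/2] -> hit [59/2,67/2], descend [11, 38]
        N11 x:[31,63/2] y:[71/2,37] z:[34,69/2] -> miss, prune
        N38 x:[59/2,67/2] y:[59/2,65/2] z:[27,63/2] -> hit [59/2,63/2], descend [3, 20]
          N3 x:[33,67/2] y:[59/2,63/2] z:[27,55/2] -> miss, prune
          N20 x:[59/2,63/2] y:[30,65/2] z:[29,63/2] -> hit [30,63/2] leaf, test {P15@t=30}
      N30 x:[63/2,79/2] y:[32,79/2] z:[23,26] -> miss, prune
    N24 x:[29,85/2] y:[59/2,46] z:[67/2,87/2] -> hit [67/2,85/2], descend [1, 27]
      N1 x:[29,79/2] y:[83/2,46] z:[67/2,40] -> miss, prune
      N27 x:[67/2,85/2] y:[59/2,35] z:[69/2,87/2] -> hit [69/2,35], descend [17, 18]
        N17 x:[79/2,85/2] y:[59/2,34] z:[71/2,87/2] -> miss, prune
        N18 x:[67/2,35] y:[34,35] z:[69/2,36] -> hit [69/2,35] leaf, test {P6@t=69/2}
  N36 x:[41/2,63/2] y:[28,48] z:[22,41] -> hit [28,63/2], descend [28, 35]
    N28 x:[41/2,63/2] y:[28,71/2] z:[22,41] -> hit [28,63/2], descend [7, 8]
      N7 x:[26,63/2] y:[61/2,71/2] z:[22,31] -> hit [61/2,31], descend [16, 29]
        N16 x:[26,55/2] y:[34,71/2] z:[22,49/2] -> miss, prune
        N29 x:[57/2,63/2] y:[61/2,63/2] z:[61/2,31] -> hit [61/2,31] leaf, test {P17@t=61/2}
      N8 x:[41/2,29] y:[28,33] z:[34,41] -> miss, prune
    N35 x:[21,53/2] y:[71/2,48] z:[22,81/2] -> miss, prune

order=[0, 2, 21, 25, 11, 38, 3, 20, 30, 24, 1, 27, 17, 18, 36, 28, 7, 16, 29, 8, 35]  |boxes|=21  |leaves|=3  hit=P15

== RESULT ==
3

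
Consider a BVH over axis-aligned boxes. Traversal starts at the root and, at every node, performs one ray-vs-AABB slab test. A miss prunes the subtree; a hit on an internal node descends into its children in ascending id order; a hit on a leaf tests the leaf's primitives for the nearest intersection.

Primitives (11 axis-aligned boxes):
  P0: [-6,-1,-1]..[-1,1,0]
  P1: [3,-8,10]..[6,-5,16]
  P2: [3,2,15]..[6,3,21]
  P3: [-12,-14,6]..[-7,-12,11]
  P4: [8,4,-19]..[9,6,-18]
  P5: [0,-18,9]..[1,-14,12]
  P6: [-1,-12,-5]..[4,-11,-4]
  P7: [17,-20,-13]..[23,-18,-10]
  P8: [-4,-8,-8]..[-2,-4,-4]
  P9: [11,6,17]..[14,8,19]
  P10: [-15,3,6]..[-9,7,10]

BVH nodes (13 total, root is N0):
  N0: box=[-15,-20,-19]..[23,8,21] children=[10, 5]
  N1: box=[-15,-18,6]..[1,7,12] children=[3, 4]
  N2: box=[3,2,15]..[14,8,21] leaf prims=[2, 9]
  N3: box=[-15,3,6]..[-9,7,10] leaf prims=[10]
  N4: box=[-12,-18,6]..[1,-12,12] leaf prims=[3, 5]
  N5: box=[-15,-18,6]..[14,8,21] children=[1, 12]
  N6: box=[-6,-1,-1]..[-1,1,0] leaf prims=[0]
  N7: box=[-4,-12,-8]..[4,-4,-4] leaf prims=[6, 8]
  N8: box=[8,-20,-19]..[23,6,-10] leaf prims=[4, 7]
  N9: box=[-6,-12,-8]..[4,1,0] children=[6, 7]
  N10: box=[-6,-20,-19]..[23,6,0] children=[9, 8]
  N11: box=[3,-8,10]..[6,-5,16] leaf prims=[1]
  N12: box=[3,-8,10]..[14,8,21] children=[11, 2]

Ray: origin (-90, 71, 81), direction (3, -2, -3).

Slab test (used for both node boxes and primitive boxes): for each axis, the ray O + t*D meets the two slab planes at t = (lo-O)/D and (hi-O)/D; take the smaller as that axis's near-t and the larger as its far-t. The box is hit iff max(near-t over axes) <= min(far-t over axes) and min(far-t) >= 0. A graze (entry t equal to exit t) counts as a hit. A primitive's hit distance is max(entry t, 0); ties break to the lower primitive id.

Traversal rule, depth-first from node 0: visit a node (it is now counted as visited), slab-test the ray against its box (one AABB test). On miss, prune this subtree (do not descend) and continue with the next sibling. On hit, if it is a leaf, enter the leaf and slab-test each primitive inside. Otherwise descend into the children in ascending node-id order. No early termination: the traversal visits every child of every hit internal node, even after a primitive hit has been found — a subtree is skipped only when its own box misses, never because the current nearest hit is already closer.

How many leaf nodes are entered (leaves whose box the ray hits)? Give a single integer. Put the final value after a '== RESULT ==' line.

Walk:
N0 x:[25,113/3] y:[63/2,91/2] z:[20,100/3] -> hit [63/2,100/3], descend [5, 10]
  N5 x:[25,104/3] y:[63/2,89/2] z:[20,25] -> miss, prune
  N10 x:[28,113/3] y:[65/2,91/2] z:[27,100/3] -> hit [65/2,100/3], descend [8, 9]
    N8 x:[98/3,113/3] y:[65/2,91/2] z:[91/3,100/3] -> hit [98/3,100/3] leaf, test {P4@t=33, P7(miss)}
    N9 x:[28,94/3] y:[35,83/2] z:[27,89/3] -> miss, prune

order=[0, 5, 10, 8, 9]  |boxes|=5  |leaves|=1  hit=P4

== RESULT ==
1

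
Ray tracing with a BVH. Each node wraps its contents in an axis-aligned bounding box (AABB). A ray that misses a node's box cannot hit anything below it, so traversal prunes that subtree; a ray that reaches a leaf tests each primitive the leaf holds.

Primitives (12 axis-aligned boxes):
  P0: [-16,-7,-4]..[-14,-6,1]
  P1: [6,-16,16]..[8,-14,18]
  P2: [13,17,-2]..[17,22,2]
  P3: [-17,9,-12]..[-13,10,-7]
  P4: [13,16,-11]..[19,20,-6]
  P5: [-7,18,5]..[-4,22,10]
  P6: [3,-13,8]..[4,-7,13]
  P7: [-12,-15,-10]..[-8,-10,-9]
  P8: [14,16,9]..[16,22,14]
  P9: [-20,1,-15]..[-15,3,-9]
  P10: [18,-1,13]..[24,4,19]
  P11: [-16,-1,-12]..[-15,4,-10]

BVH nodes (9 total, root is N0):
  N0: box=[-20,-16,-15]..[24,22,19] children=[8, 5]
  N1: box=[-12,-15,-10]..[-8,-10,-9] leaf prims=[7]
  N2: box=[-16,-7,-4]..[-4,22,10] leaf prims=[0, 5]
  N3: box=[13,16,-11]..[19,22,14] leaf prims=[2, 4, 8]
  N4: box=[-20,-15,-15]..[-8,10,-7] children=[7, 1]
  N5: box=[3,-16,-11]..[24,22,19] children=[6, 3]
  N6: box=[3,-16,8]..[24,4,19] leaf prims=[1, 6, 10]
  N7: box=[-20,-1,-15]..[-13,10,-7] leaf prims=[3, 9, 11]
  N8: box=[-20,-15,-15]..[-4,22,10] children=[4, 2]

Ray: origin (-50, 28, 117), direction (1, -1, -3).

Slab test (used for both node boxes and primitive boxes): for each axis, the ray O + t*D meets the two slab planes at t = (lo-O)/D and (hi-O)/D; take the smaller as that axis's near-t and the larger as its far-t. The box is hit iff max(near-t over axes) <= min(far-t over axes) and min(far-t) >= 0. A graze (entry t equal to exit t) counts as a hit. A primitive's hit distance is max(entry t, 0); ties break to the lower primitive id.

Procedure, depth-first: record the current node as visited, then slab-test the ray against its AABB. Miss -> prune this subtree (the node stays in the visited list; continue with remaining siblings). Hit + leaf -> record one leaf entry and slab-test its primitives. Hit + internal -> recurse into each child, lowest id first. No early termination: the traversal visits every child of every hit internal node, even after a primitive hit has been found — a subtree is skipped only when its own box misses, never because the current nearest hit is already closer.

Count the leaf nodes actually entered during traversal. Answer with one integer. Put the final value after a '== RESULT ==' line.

Traverse from the root:
N0 x:[30,74] y:[6,44] z:[98/3,44] -> hit [98/3,44], descend [5, 8]
  N5 x:[53,74] y:[6,44] z:[98/3,128/3] -> miss, prune
  N8 x:[30,46] y:[6,43] z:[107/3,44] -> hit [107/3,43], descend [2, 4]
    N2 x:[34,46] y:[6,35] z:[107/3,121/3] -> miss, prune
    N4 x:[30,42] y:[18,43] z:[124/3,44] -> hit [124/3,42], descend [1, 7]
      N1 x:[38,42] y:[38,43] z:[42,127/3] -> hit [42,42] leaf, test {P7@t=42}
      N7 x:[30,37] y:[18,29] z:[124/3,44] -> miss, prune

order=[0, 5, 8, 2, 4, 1, 7]  |boxes|=7  |leaves|=1  hit=P7

== RESULT ==
1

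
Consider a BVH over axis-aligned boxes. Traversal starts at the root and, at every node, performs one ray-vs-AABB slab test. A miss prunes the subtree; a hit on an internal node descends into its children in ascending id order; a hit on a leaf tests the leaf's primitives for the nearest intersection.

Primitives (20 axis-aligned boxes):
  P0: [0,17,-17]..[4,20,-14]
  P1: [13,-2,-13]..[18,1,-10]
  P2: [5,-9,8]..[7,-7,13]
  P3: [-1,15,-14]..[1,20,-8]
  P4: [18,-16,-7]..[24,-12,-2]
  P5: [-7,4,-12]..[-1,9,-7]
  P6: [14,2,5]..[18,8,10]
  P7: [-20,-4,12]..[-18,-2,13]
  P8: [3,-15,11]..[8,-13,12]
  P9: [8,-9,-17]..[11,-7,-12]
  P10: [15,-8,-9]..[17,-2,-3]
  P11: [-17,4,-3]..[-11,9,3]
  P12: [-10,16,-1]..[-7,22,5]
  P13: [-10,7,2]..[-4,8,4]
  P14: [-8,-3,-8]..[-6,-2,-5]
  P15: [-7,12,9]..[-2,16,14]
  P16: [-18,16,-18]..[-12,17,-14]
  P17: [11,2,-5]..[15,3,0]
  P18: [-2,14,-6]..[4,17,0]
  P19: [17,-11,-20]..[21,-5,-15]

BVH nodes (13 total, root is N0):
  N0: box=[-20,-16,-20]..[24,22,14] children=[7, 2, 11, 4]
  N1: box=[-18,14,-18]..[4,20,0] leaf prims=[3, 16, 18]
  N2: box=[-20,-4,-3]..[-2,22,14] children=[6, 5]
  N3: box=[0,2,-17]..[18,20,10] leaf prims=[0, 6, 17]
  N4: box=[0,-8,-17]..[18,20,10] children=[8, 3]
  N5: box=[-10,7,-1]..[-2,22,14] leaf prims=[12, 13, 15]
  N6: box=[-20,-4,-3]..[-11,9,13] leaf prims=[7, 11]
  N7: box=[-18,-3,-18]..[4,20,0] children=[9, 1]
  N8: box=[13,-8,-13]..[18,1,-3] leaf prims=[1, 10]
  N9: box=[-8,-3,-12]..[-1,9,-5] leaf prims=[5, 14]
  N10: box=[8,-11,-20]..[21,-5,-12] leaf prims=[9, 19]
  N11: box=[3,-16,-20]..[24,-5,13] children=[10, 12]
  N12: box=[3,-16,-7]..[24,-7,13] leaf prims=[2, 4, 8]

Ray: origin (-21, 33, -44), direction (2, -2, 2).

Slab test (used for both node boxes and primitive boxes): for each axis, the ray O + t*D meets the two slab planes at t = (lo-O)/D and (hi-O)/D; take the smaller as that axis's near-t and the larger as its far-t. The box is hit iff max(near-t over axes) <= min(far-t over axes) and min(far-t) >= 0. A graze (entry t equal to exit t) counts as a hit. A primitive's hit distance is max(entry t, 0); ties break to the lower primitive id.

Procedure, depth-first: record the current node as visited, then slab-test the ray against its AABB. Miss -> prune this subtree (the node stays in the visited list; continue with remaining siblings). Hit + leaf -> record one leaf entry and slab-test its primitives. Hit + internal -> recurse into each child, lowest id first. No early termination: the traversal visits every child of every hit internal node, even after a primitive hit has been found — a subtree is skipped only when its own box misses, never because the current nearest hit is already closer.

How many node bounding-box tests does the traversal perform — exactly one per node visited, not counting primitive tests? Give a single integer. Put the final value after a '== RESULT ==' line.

Trace the traversal:
N0 x:[1/2,45/2] y:[11/2,49/2] z:[12,29] -> hit [12,45/2], descend [2, 4, 7, 11]
  N2 x:[1/2,19/2] y:[11/2,37/2] z:[41/2,29] -> miss, prune
  N4 x:[21/2,39/2] y:[13/2,41/2] z:[27/2,27] -> hit [27/2,39/2], descend [3, 8]
    N3 x:[21/2,39/2] y:[13/2,31/2] z:[27/2,27] -> hit [27/2,31/2] leaf, test {P0(miss), P6(miss), P17(miss)}
    N8 x:[17,39/2] y:[16,41/2] z:[31/2,41/2] -> hit [17,39/2] leaf, test {P1@t=17, P10@t=18}
  N7 x:[3/2,25/2] y:[13/2,18] z:[13,22] -> miss, prune
  N11 x:[12,45/2] y:[19,49/2] z:[12,57/2] -> hit [19,45/2], descend [10, 12]
    N10 x:[29/2,21] y:[19,22] z:[12,16] -> miss, prune
    N12 x:[12,45/2] y:[20,49/2] z:[37/2,57/2] -> hit [20,45/2] leaf, test {P2(miss), P4(miss), P8(miss)}

Visited [0, 2, 4, 3, 8, 7, 11, 10, 12]. Tests: 9 box, 3 leaf. Nearest: P1.

== RESULT ==
9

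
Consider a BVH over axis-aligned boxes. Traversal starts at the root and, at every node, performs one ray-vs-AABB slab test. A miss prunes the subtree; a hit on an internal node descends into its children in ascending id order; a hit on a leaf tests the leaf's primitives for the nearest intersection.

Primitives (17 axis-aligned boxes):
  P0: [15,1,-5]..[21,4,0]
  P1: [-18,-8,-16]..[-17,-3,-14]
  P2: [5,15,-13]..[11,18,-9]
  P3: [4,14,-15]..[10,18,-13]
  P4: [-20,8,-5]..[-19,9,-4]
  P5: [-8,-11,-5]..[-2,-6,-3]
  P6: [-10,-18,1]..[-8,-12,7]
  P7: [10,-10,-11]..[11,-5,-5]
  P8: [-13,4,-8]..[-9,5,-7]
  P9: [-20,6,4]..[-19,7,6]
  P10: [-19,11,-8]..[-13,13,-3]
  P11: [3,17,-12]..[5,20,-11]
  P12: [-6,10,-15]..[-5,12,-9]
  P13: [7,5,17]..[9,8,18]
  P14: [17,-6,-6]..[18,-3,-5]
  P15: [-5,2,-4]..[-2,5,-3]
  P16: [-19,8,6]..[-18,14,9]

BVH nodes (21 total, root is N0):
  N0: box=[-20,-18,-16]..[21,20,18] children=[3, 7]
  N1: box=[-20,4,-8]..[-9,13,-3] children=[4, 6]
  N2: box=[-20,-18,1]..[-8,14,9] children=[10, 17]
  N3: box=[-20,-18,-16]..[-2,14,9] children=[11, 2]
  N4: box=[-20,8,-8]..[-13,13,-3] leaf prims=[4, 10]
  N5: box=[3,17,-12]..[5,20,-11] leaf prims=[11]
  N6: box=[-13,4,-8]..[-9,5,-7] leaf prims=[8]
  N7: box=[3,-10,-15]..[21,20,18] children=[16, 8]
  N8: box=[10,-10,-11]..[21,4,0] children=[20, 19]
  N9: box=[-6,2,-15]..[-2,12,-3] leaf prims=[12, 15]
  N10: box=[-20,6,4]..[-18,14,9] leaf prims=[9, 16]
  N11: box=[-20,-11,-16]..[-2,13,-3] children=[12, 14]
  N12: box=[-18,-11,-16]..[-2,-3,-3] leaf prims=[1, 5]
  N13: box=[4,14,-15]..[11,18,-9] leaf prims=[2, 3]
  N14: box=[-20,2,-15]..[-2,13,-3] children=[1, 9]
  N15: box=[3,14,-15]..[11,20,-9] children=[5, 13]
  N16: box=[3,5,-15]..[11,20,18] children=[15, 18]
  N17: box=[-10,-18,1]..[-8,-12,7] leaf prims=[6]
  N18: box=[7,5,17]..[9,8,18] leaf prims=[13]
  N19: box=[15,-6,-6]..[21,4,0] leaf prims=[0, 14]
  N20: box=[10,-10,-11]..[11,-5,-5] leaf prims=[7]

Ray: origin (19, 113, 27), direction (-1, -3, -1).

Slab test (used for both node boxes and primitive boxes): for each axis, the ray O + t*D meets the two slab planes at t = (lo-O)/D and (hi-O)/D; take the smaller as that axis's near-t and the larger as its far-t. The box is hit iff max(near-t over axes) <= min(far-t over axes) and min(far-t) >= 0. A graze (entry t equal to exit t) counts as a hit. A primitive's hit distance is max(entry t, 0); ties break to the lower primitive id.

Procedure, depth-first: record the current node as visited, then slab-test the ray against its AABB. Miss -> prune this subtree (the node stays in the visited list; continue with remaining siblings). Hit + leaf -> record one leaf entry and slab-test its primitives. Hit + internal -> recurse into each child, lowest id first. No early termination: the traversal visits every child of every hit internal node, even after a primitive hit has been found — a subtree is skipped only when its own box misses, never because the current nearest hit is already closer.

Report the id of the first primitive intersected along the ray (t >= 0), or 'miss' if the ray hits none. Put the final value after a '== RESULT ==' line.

Walk:
N0 x:[-2,39] y:[31,131/3] z:[9,43] -> hit [31,39], descend [3, 7]
  N3 x:[21,39] y:[33,131/3] z:[18,43] -> hit [33,39], descend [2, 11]
    N2 x:[27,39] y:[33,131/3] z:[18,26] -> miss, prune
    N11 x:[21,39] y:[100/3,124/3] z:[30,43] -> hit [100/3,39], descend [12, 14]
      N12 x:[21,37] y:[116/3,124/3] z:[30,43] -> miss, prune
      N14 x:[21,39] y:[100/3,37] z:[30,42] -> hit [100/3,37], descend [1, 9]
        N1 x:[28,39] y:[100/3,109/3] z:[30,35] -> hit [100/3,35], descend [4, 6]
          N4 x:[32,39] y:[100/3,35] z:[30,35] -> hit [100/3,35] leaf, test {P4(miss), P10@t=100/3}
          N6 x:[28,32] y:[36,109/3] z:[34,35] -> miss, prune
        N9 x:[21,25] y:[101/3,37] z:[30,42] -> miss, prune
  N7 x:[-2,16] y:[31,41] z:[9,42] -> miss, prune

order=[0, 3, 2, 11, 12, 14, 1, 4, 6, 9, 7]  |boxes|=11  |leaves|=1  hit=P10

== RESULT ==
10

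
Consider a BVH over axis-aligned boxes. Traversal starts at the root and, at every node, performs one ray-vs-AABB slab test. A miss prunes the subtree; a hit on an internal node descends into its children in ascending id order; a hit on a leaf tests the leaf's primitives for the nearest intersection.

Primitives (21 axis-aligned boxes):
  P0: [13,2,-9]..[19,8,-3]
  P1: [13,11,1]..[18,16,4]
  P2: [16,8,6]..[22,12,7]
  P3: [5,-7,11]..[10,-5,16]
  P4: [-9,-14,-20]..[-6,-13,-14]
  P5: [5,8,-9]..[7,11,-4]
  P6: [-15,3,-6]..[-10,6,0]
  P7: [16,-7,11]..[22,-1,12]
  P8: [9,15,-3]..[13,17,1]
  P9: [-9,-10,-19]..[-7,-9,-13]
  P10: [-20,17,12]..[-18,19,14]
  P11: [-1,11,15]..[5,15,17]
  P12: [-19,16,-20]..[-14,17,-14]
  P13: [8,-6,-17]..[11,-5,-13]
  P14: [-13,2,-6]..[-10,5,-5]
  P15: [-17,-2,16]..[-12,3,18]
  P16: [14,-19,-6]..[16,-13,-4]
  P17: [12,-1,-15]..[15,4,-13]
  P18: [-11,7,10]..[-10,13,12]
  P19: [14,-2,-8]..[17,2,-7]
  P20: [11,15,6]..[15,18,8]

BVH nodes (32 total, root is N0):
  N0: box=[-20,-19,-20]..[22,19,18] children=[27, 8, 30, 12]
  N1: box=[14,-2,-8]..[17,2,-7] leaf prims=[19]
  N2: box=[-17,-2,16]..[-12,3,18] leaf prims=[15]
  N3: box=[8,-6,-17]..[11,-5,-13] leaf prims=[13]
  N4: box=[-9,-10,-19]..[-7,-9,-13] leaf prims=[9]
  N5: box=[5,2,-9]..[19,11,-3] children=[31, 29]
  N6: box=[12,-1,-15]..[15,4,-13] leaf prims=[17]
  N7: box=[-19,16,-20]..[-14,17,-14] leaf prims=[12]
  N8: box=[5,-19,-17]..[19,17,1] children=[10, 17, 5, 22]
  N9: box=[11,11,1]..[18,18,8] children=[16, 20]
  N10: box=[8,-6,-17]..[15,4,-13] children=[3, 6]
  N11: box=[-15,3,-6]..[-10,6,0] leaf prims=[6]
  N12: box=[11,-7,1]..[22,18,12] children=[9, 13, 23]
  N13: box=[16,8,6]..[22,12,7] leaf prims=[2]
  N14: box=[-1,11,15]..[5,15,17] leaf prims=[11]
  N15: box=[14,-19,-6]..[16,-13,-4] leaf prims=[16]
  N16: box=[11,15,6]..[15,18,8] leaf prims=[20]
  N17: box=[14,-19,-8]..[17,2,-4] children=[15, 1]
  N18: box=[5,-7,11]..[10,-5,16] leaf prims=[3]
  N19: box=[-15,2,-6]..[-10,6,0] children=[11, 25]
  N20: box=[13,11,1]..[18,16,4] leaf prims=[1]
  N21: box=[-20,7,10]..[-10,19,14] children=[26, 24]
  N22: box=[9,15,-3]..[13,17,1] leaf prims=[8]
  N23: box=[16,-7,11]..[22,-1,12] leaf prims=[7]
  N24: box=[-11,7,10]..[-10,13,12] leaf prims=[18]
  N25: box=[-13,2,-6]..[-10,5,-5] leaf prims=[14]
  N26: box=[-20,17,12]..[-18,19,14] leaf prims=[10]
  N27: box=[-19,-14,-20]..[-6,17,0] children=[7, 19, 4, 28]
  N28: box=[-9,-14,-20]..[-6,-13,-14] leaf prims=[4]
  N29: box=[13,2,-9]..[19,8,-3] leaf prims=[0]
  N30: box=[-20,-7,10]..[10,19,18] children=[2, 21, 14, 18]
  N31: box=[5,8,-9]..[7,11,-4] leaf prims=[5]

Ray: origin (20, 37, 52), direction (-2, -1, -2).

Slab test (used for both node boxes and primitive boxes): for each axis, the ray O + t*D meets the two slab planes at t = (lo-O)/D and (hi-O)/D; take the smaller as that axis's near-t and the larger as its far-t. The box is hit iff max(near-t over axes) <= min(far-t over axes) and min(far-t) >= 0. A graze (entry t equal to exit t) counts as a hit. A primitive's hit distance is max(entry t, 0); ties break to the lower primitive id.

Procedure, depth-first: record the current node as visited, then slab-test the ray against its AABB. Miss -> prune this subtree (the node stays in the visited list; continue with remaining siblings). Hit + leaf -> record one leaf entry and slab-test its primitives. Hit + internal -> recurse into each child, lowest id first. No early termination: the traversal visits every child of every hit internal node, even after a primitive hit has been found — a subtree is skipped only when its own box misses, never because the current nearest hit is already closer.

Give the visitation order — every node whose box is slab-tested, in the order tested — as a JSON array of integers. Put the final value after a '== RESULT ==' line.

Traverse from the root:
N0 x:[-1,20] y:[18,56] z:[17,36] -> hit [18,20], descend [8, 12, 27, 30]
  N8 x:[1/2,15/2] y:[20,56] z:[51/2,69/2] -> miss, prune
  N12 x:[-1,9/2] y:[19,44] z:[20,51/2] -> miss, prune
  N27 x:[13,39/2] y:[20,51] z:[26,36] -> miss, prune
  N30 x:[5,20] y:[18,44] z:[17,21] -> hit [18,20], descend [2, 14, 18, 21]
    N2 x:[16,37/2] y:[34,39] z:[17,18] -> miss, prune
    N14 x:[15/2,21/2] y:[22,26] z:[35/2,37/2] -> miss, prune
    N18 x:[5,15/2] y:[42,44] z:[18,41/2] -> miss, prune
    N21 x:[15,20] y:[18,30] z:[19,21] -> hit [19,20], descend [24, 26]
      N24 x:[15,31/2] y:[24,30] z:[20,21] -> miss, prune
      N26 x:[19,20] y:[18,20] z:[19,20] -> hit [19,20] leaf, test {P10@t=19}

order=[0, 8, 12, 27, 30, 2, 14, 18, 21, 24, 26]  |boxes|=11  |leaves|=1  hit=P10

== RESULT ==
[0, 8, 12, 27, 30, 2, 14, 18, 21, 24, 26]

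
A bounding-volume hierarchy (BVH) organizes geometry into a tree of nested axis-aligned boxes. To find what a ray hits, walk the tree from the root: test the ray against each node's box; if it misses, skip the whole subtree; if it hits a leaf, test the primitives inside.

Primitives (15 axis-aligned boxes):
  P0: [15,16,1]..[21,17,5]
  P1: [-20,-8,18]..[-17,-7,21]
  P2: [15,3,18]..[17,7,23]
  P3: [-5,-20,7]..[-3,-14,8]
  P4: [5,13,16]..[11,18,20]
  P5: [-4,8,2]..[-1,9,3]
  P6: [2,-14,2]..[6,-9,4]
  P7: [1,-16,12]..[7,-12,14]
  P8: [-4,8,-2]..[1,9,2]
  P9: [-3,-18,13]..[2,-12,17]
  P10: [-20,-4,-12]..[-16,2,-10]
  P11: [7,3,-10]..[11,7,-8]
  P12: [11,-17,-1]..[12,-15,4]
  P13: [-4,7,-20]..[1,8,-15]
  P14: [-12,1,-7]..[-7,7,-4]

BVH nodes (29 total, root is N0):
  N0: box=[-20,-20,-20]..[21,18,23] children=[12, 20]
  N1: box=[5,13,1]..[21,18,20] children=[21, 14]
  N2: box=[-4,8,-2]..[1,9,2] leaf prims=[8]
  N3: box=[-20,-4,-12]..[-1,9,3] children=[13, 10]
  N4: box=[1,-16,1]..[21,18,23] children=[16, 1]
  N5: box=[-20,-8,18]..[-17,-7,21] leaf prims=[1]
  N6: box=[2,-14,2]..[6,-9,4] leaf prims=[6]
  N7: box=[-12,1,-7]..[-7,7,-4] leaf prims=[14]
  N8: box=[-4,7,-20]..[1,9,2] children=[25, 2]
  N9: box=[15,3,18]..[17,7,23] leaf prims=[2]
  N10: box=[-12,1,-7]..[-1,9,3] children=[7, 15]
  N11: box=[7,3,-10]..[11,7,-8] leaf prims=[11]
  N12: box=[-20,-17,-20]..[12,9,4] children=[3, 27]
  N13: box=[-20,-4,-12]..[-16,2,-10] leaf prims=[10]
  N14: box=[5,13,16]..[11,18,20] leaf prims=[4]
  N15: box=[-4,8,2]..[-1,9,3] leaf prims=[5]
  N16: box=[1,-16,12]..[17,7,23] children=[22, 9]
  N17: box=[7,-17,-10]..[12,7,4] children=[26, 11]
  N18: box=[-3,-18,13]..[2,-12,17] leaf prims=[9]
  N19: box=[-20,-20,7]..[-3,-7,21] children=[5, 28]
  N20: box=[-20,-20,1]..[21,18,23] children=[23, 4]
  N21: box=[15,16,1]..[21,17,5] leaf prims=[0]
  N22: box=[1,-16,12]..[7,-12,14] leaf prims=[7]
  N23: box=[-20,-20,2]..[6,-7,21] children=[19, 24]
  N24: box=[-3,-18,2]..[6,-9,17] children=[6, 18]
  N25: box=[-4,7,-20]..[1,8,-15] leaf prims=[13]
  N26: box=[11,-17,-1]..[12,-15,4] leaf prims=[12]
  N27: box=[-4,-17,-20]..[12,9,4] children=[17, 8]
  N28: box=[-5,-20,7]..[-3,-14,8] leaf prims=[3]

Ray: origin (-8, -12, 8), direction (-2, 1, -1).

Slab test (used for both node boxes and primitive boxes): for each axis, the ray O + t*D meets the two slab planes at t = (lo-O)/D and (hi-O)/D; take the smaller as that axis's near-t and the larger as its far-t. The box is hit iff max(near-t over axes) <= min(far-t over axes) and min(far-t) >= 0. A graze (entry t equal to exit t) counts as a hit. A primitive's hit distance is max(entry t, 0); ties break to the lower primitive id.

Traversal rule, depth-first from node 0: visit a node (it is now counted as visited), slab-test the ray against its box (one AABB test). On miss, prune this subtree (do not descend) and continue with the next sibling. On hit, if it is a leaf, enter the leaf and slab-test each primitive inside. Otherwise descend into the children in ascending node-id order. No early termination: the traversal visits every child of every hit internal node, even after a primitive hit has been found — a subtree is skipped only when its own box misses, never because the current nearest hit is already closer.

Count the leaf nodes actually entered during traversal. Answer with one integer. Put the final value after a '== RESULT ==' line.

Traverse from the root:
N0 x:[-29/2,6] y:[-8,30] z:[-15,28] -> hit [-8,6], descend [12, 20]
  N12 x:[-10,6] y:[-5,21] z:[4,28] -> hit [4,6], descend [3, 27]
    N3 x:[-7/2,6] y:[8,21] z:[5,20] -> miss, prune
    N27 x:[-10,-2] y:[-5,21] z:[4,28] -> miss, prune
  N20 x:[-29/2,6] y:[-8,30] z:[-15,7] -> hit [-8,6], descend [4, 23]
    N4 x:[-29/2,-9/2] y:[-4,30] z:[-15,7] -> miss, prune
    N23 x:[-7,6] y:[-8,5] z:[-13,6] -> hit [-7,5], descend [19, 24]
      N19 x:[-5/2,6] y:[-8,5] z:[-13,1] -> hit [-5/2,1], descend [5, 28]
        N5 x:[9/2,6] y:[4,5] z:[-13,-10] -> miss, prune
        N28 x:[-5/2,-3/2] y:[-8,-2] z:[0,1] -> miss, prune
      N24 x:[-7,-5/2] y:[-6,3] z:[-9,6] -> miss, prune

Summary -> nodes [0, 12, 3, 27, 20, 4, 23, 19, 5, 28, 24]; box-tests=11; leaf-entries=0; first=miss

== RESULT ==
0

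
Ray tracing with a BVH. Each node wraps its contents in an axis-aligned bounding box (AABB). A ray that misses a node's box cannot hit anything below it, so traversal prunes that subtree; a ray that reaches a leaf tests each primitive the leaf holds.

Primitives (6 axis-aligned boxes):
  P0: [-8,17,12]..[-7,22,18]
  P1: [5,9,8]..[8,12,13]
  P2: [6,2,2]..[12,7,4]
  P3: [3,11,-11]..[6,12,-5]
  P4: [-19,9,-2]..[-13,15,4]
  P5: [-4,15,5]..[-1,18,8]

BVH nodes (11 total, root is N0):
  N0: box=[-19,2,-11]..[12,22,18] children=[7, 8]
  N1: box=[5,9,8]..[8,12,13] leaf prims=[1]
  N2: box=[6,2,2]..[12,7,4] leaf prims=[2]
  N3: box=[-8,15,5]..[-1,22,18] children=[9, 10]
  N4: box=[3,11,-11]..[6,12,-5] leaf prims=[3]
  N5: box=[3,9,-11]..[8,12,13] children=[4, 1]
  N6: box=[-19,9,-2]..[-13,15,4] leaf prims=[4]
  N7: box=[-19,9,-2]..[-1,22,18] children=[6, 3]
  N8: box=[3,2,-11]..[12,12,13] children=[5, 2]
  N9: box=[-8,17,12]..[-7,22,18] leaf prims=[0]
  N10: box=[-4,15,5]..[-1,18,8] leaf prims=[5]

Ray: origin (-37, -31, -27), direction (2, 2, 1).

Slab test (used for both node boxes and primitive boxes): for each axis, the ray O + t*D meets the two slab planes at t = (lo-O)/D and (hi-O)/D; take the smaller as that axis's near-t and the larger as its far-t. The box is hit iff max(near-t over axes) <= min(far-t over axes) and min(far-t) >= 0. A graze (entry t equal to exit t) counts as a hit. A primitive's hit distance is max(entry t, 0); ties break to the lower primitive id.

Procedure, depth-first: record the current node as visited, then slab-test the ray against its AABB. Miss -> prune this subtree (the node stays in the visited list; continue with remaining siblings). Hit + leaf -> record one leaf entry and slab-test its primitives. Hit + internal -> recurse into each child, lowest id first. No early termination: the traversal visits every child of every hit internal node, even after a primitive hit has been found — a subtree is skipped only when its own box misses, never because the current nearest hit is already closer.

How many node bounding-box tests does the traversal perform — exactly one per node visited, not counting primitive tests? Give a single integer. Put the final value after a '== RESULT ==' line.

Trace the traversal:
N0 x:[9,49/2] y:[33/2,53/2] z:[16,45] -> hit [33/2,49/2], descend [7, 8]
  N7 x:[9,18] y:[20,53/2] z:[25,45] -> miss, prune
  N8 x:[20,49/2] y:[33/2,43/2] z:[16,40] -> hit [20,43/2], descend [2, 5]
    N2 x:[43/2,49/2] y:[33/2,19] z:[29,31] -> miss, prune
    N5 x:[20,45/2] y:[20,43/2] z:[16,40] -> hit [20,43/2], descend [1, 4]
      N1 x:[21,45/2] y:[20,43/2] z:[35,40] -> miss, prune
      N4 x:[20,43/2] y:[21,43/2] z:[16,22] -> hit [21,43/2] leaf, test {P3@t=21}

Summary -> nodes [0, 7, 8, 2, 5, 1, 4]; box-tests=7; leaf-entries=1; first=P3

== RESULT ==
7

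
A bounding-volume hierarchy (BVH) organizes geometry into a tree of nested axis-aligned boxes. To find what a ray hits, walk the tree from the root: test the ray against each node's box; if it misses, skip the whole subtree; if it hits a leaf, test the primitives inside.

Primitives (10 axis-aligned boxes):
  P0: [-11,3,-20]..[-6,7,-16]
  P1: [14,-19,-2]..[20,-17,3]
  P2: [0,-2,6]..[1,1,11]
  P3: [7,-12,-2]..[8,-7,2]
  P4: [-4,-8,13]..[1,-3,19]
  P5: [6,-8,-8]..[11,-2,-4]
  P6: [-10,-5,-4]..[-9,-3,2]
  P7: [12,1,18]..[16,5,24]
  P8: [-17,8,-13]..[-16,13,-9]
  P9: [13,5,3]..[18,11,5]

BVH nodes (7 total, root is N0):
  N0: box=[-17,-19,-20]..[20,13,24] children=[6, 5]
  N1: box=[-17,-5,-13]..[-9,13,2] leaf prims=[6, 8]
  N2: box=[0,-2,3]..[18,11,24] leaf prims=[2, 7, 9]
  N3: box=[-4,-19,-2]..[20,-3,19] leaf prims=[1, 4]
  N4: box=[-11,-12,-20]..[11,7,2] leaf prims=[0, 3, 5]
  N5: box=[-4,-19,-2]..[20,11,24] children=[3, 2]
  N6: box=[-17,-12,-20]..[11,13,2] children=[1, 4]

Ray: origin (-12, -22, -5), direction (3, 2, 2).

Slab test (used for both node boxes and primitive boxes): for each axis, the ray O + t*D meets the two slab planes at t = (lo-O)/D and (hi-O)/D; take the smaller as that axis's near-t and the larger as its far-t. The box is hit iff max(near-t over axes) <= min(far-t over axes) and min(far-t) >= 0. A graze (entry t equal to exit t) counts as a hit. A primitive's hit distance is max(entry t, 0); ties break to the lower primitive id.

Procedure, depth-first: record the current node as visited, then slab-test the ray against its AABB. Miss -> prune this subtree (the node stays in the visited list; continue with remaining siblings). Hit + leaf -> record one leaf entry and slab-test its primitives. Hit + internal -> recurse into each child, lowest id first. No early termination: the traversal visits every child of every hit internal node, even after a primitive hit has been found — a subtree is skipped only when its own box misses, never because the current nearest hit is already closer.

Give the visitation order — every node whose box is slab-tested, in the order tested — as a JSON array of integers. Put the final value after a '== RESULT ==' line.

Walk:
N0 x:[-5/3,32/3] y:[3/2,35/2] z:[-15/2,29/2] -> hit [3/2,32/3], descend [5, 6]
  N5 x:[8/3,32/3] y:[3/2,33/2] z:[3/2,29/2] -> hit [8/3,32/3], descend [2, 3]
    N2 x:[4,10] y:[10,33/2] z:[4,29/2] -> hit [10,10] leaf, test {P2(miss), P7(miss), P9(miss)}
    N3 x:[8/3,32/3] y:[3/2,19/2] z:[3/2,12] -> hit [8/3,19/2] leaf, test {P1(miss), P4(miss)}
  N6 x:[-5/3,23/3] y:[5,35/2] z:[-15/2,7/2] -> miss, prune

5 AABB tests over nodes [0, 5, 2, 3, 6]; 2 leaves entered; closest miss.

== RESULT ==
[0, 5, 2, 3, 6]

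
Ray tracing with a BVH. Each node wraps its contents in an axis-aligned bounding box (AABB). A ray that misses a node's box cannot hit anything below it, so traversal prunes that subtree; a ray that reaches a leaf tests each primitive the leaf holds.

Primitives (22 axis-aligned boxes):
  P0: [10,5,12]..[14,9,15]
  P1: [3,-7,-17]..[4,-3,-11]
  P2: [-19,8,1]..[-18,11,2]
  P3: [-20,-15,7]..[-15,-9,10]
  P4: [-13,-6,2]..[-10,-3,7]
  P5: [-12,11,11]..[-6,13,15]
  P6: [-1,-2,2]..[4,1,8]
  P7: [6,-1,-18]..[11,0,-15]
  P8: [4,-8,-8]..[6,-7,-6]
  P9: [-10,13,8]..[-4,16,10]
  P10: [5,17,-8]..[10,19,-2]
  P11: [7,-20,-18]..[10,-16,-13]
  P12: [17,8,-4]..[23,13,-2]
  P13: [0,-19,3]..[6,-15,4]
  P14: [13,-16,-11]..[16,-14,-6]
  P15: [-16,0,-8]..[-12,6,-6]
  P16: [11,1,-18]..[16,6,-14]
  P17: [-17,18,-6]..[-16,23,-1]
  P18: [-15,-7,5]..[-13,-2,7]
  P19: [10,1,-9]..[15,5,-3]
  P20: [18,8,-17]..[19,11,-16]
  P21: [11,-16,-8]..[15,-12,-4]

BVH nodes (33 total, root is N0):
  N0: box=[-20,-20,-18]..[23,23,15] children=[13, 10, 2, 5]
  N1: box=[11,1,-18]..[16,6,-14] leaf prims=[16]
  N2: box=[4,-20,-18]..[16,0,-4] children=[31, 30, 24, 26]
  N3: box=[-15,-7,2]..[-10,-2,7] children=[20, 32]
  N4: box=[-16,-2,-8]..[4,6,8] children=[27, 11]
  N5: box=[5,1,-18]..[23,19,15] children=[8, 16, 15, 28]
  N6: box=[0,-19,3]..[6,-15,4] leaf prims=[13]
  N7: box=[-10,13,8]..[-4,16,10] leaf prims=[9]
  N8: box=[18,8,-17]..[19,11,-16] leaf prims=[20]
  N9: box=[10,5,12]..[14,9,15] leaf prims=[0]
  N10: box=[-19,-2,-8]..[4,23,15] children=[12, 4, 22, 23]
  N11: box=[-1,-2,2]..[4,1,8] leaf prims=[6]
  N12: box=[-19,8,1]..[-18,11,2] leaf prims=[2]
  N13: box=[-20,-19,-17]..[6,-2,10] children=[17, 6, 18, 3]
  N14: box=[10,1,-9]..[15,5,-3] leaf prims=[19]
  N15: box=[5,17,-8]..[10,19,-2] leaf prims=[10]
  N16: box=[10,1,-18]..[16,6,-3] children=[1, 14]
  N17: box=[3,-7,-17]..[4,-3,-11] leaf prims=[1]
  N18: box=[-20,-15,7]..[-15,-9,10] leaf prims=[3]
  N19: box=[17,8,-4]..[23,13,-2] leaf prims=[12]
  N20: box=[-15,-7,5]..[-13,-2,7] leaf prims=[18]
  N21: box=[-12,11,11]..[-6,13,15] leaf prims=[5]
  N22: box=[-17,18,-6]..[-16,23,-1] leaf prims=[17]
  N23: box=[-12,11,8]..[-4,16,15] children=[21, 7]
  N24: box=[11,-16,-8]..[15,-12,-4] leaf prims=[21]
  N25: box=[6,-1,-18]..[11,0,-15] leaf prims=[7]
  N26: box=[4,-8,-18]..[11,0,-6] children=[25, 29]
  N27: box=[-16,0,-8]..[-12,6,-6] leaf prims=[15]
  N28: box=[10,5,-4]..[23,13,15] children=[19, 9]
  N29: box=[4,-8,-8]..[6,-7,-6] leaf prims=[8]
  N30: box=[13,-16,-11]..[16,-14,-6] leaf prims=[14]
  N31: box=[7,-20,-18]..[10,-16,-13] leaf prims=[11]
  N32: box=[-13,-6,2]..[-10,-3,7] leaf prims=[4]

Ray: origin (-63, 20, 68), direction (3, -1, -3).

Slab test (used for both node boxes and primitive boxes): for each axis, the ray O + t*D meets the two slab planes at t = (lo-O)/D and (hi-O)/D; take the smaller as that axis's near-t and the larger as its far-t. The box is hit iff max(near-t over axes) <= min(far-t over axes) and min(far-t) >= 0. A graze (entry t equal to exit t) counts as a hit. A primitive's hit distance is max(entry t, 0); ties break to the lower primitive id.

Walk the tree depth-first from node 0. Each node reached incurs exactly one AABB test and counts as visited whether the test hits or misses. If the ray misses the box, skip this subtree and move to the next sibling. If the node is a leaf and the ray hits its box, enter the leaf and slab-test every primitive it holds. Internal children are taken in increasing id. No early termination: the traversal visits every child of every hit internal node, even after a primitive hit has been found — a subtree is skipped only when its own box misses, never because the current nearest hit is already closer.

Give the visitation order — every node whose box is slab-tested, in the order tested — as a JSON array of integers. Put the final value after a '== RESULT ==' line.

Trace the traversal:
N0 x:[43/3,86/3] y:[-3,40] z:[53/3,86/3] -> hit [53/3,86/3], descend [2, 5, 10, 13]
  N2 x:[67/3,79/3] y:[20,40] z:[24,86/3] -> hit [24,79/3], descend [24, 26, 30, 31]
    N24 x:[74/3,26] y:[32,36] z:[24,76/3] -> miss, prune
    N26 x:[67/3,74/3] y:[20,28] z:[74/3,86/3] -> hit [74/3,74/3], descend [25, 29]
      N25 x:[23,74/3] y:[20,21] z:[83/3,86/3] -> miss, prune
      N29 x:[67/3,23] y:[27,28] z:[74/3,76/3] -> miss, prune
    N30 x:[76/3,79/3] y:[34,36] z:[74/3,79/3] -> miss, prune
    N31 x:[70/3,73/3] y:[36,40] z:[27,86/3] -> miss, prune
  N5 x:[68/3,86/3] y:[1,19] z:[53/3,86/3] -> miss, prune
  N10 x:[44/3,67/3] y:[-3,22] z:[53/3,76/3] -> hit [53/3,22], descend [4, 12, 22, 23]
    N4 x:[47/3,67/3] y:[14,22] z:[20,76/3] -> hit [20,22], descend [11, 27]
      N11 x:[62/3,67/3] y:[19,22] z:[20,22] -> hit [62/3,22] leaf, test {P6@t=62/3}
      N27 x:[47/3,17] y:[14,20] z:[74/3,76/3] -> miss, prune
    N12 x:[44/3,15] y:[9,12] z:[22,67/3] -> miss, prune
    N22 x:[46/3,47/3] y:[-3,2] z:[23,74/3] -> miss, prune
    N23 x:[17,59/3] y:[4,9] z:[53/3,20] -> miss, prune
  N13 x:[43/3,23] y:[22,39] z:[58/3,85/3] -> hit [22,23], descend [3, 6, 17, 18]
    N3 x:[16,53/3] y:[22,27] z:[61/3,22] -> miss, prune
    N6 x:[21,23] y:[35,39] z:[64/3,65/3] -> miss, prune
    N17 x:[22,67/3] y:[23,27] z:[79/3,85/3] -> miss, prune
    N18 x:[43/3,16] y:[29,35] z:[58/3,61/3] -> miss, prune

order=[0, 2, 24, 26, 25, 29, 30, 31, 5, 10, 4, 11, 27, 12, 22, 23, 13, 3, 6, 17, 18]  |boxes|=21  |leaves|=1  hit=P6

== RESULT ==
[0, 2, 24, 26, 25, 29, 30, 31, 5, 10, 4, 11, 27, 12, 22, 23, 13, 3, 6, 17, 18]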